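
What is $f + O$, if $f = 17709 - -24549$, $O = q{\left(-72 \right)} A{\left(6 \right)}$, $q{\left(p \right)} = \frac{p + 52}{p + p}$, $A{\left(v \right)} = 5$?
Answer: $\frac{1521313}{36} \approx 42259.0$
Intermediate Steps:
$q{\left(p \right)} = \frac{52 + p}{2 p}$
$O = \frac{25}{36}$ ($O = \frac{52 - 72}{2 \left(-72\right)} 5 = \frac{1}{2} \left(- \frac{1}{72}\right) \left(-20\right) 5 = \frac{5}{36} \cdot 5 = \frac{25}{36} \approx 0.69444$)
$f = 42258$ ($f = 17709 + 24549 = 42258$)
$f + O = 42258 + \frac{25}{36} = \frac{1521313}{36}$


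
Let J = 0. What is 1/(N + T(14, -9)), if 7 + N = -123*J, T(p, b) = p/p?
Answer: -1/6 ≈ -0.16667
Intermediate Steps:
T(p, b) = 1
N = -7 (N = -7 - 123*0 = -7 + 0 = -7)
1/(N + T(14, -9)) = 1/(-7 + 1) = 1/(-6) = -1/6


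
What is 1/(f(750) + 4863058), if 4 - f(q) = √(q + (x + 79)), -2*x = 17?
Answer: 9726124/47298744030047 + √3282/47298744030047 ≈ 2.0563e-7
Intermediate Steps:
x = -17/2 (x = -½*17 = -17/2 ≈ -8.5000)
f(q) = 4 - √(141/2 + q) (f(q) = 4 - √(q + (-17/2 + 79)) = 4 - √(q + 141/2) = 4 - √(141/2 + q))
1/(f(750) + 4863058) = 1/((4 - √(282 + 4*750)/2) + 4863058) = 1/((4 - √(282 + 3000)/2) + 4863058) = 1/((4 - √3282/2) + 4863058) = 1/(4863062 - √3282/2)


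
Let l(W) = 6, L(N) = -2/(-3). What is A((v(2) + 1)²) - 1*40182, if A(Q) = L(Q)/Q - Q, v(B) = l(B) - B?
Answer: -3015523/75 ≈ -40207.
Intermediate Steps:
L(N) = ⅔ (L(N) = -2*(-⅓) = ⅔)
v(B) = 6 - B
A(Q) = -Q + 2/(3*Q) (A(Q) = 2/(3*Q) - Q = -Q + 2/(3*Q))
A((v(2) + 1)²) - 1*40182 = (-((6 - 1*2) + 1)² + 2/(3*(((6 - 1*2) + 1)²))) - 1*40182 = (-((6 - 2) + 1)² + 2/(3*(((6 - 2) + 1)²))) - 40182 = (-(4 + 1)² + 2/(3*((4 + 1)²))) - 40182 = (-1*5² + 2/(3*(5²))) - 40182 = (-1*25 + (⅔)/25) - 40182 = (-25 + (⅔)*(1/25)) - 40182 = (-25 + 2/75) - 40182 = -1873/75 - 40182 = -3015523/75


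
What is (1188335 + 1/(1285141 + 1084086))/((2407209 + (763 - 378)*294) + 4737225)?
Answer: 12682141293/77454769084 ≈ 0.16374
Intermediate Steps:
(1188335 + 1/(1285141 + 1084086))/((2407209 + (763 - 378)*294) + 4737225) = (1188335 + 1/2369227)/((2407209 + 385*294) + 4737225) = (1188335 + 1/2369227)/((2407209 + 113190) + 4737225) = 2815435367046/(2369227*(2520399 + 4737225)) = (2815435367046/2369227)/7257624 = (2815435367046/2369227)*(1/7257624) = 12682141293/77454769084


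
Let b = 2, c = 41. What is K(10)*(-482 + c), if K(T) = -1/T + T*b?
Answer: -87759/10 ≈ -8775.9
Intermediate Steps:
K(T) = -1/T + 2*T (K(T) = -1/T + T*2 = -1/T + 2*T)
K(10)*(-482 + c) = (-1/10 + 2*10)*(-482 + 41) = (-1*⅒ + 20)*(-441) = (-⅒ + 20)*(-441) = (199/10)*(-441) = -87759/10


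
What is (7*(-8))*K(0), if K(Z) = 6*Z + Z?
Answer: 0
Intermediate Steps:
K(Z) = 7*Z
(7*(-8))*K(0) = (7*(-8))*(7*0) = -56*0 = 0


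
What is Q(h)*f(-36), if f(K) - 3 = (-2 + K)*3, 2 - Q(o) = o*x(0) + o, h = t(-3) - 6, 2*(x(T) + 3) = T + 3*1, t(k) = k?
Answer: 555/2 ≈ 277.50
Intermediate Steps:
x(T) = -3/2 + T/2 (x(T) = -3 + (T + 3*1)/2 = -3 + (T + 3)/2 = -3 + (3 + T)/2 = -3 + (3/2 + T/2) = -3/2 + T/2)
h = -9 (h = -3 - 6 = -9)
Q(o) = 2 + o/2 (Q(o) = 2 - (o*(-3/2 + (½)*0) + o) = 2 - (o*(-3/2 + 0) + o) = 2 - (o*(-3/2) + o) = 2 - (-3*o/2 + o) = 2 - (-1)*o/2 = 2 + o/2)
f(K) = -3 + 3*K (f(K) = 3 + (-2 + K)*3 = 3 + (-6 + 3*K) = -3 + 3*K)
Q(h)*f(-36) = (2 + (½)*(-9))*(-3 + 3*(-36)) = (2 - 9/2)*(-3 - 108) = -5/2*(-111) = 555/2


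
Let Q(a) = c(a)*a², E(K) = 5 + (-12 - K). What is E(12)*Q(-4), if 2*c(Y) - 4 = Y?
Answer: 0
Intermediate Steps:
c(Y) = 2 + Y/2
E(K) = -7 - K
Q(a) = a²*(2 + a/2) (Q(a) = (2 + a/2)*a² = a²*(2 + a/2))
E(12)*Q(-4) = (-7 - 1*12)*((½)*(-4)²*(4 - 4)) = (-7 - 12)*((½)*16*0) = -19*0 = 0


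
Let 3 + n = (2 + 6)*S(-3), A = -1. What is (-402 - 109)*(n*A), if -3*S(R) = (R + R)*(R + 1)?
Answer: -17885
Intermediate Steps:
S(R) = -2*R*(1 + R)/3 (S(R) = -(R + R)*(R + 1)/3 = -2*R*(1 + R)/3)
n = -35 (n = -3 + (2 + 6)*(-⅔*(-3)*(1 - 3)) = -3 + 8*(-⅔*(-3)*(-2)) = -3 + 8*(-4) = -3 - 32 = -35)
(-402 - 109)*(n*A) = (-402 - 109)*(-35*(-1)) = -511*35 = -17885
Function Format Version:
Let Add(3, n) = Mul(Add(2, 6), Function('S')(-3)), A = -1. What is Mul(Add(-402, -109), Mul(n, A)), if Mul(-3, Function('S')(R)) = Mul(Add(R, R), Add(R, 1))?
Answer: -17885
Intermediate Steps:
Function('S')(R) = Mul(Rational(-2, 3), R, Add(1, R)) (Function('S')(R) = Mul(Rational(-1, 3), Mul(Add(R, R), Add(R, 1))) = Mul(Rational(-1, 3), Mul(Mul(2, R), Add(1, R))) = Mul(Rational(-1, 3), Mul(2, R, Add(1, R))) = Mul(Rational(-2, 3), R, Add(1, R)))
n = -35 (n = Add(-3, Mul(Add(2, 6), Mul(Rational(-2, 3), -3, Add(1, -3)))) = Add(-3, Mul(8, Mul(Rational(-2, 3), -3, -2))) = Add(-3, Mul(8, -4)) = Add(-3, -32) = -35)
Mul(Add(-402, -109), Mul(n, A)) = Mul(Add(-402, -109), Mul(-35, -1)) = Mul(-511, 35) = -17885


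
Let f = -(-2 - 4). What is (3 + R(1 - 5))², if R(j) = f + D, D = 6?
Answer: 225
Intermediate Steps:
f = 6 (f = -1*(-6) = 6)
R(j) = 12 (R(j) = 6 + 6 = 12)
(3 + R(1 - 5))² = (3 + 12)² = 15² = 225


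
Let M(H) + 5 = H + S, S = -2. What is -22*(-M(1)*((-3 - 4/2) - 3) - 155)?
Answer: 4466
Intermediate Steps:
M(H) = -7 + H (M(H) = -5 + (H - 2) = -5 + (-2 + H) = -7 + H)
-22*(-M(1)*((-3 - 4/2) - 3) - 155) = -22*(-(-7 + 1)*((-3 - 4/2) - 3) - 155) = -22*(-(-6)*((-3 - 4*½) - 3) - 155) = -22*(-(-6)*((-3 - 2) - 3) - 155) = -22*(-(-6)*(-5 - 3) - 155) = -22*(-(-6)*(-8) - 155) = -22*(-1*48 - 155) = -22*(-48 - 155) = -22*(-203) = 4466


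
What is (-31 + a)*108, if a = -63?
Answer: -10152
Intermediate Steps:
(-31 + a)*108 = (-31 - 63)*108 = -94*108 = -10152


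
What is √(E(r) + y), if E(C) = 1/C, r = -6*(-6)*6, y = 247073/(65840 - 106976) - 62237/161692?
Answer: I*√9933186753117896313/1247130396 ≈ 2.5272*I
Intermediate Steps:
y = -10627477187/1662840528 (y = 247073/(-41136) - 62237*1/161692 = 247073*(-1/41136) - 62237/161692 = -247073/41136 - 62237/161692 = -10627477187/1662840528 ≈ -6.3912)
r = 216 (r = 36*6 = 216)
√(E(r) + y) = √(1/216 - 10627477187/1662840528) = √(-95578009661/14965564752) = I*√9933186753117896313/1247130396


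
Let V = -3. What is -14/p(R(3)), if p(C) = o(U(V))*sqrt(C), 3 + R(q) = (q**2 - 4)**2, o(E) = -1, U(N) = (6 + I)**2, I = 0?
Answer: 7*sqrt(22)/11 ≈ 2.9848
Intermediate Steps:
U(N) = 36 (U(N) = (6 + 0)**2 = 6**2 = 36)
R(q) = -3 + (-4 + q**2)**2 (R(q) = -3 + (q**2 - 4)**2 = -3 + (-4 + q**2)**2)
p(C) = -sqrt(C)
-14/p(R(3)) = -14*(-1/sqrt(-3 + (-4 + 3**2)**2)) = -14*(-1/sqrt(-3 + (-4 + 9)**2)) = -14*(-1/sqrt(-3 + 5**2)) = -14*(-1/sqrt(-3 + 25)) = -14*(-sqrt(22)/22) = -(-7)*sqrt(22)/11 = 7*sqrt(22)/11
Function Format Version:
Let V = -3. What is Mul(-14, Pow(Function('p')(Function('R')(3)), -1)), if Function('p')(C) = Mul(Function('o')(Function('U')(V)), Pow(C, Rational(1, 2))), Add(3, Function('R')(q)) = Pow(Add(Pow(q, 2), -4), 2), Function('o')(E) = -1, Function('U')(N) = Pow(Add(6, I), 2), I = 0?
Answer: Mul(Rational(7, 11), Pow(22, Rational(1, 2))) ≈ 2.9848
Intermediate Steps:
Function('U')(N) = 36 (Function('U')(N) = Pow(Add(6, 0), 2) = Pow(6, 2) = 36)
Function('R')(q) = Add(-3, Pow(Add(-4, Pow(q, 2)), 2)) (Function('R')(q) = Add(-3, Pow(Add(Pow(q, 2), -4), 2)) = Add(-3, Pow(Add(-4, Pow(q, 2)), 2)))
Function('p')(C) = Mul(-1, Pow(C, Rational(1, 2)))
Mul(-14, Pow(Function('p')(Function('R')(3)), -1)) = Mul(-14, Pow(Mul(-1, Pow(Add(-3, Pow(Add(-4, Pow(3, 2)), 2)), Rational(1, 2))), -1)) = Mul(-14, Pow(Mul(-1, Pow(Add(-3, Pow(Add(-4, 9), 2)), Rational(1, 2))), -1)) = Mul(-14, Pow(Mul(-1, Pow(Add(-3, Pow(5, 2)), Rational(1, 2))), -1)) = Mul(-14, Pow(Mul(-1, Pow(Add(-3, 25), Rational(1, 2))), -1)) = Mul(-14, Pow(Mul(-1, Pow(22, Rational(1, 2))), -1)) = Mul(-14, Mul(Rational(-1, 22), Pow(22, Rational(1, 2)))) = Mul(Rational(7, 11), Pow(22, Rational(1, 2)))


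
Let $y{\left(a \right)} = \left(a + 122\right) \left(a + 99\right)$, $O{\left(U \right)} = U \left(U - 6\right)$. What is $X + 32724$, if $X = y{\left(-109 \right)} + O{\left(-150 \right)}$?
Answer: $55994$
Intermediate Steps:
$O{\left(U \right)} = U \left(-6 + U\right)$
$y{\left(a \right)} = \left(99 + a\right) \left(122 + a\right)$ ($y{\left(a \right)} = \left(122 + a\right) \left(99 + a\right) = \left(99 + a\right) \left(122 + a\right)$)
$X = 23270$ ($X = \left(12078 + \left(-109\right)^{2} + 221 \left(-109\right)\right) - 150 \left(-6 - 150\right) = \left(12078 + 11881 - 24089\right) - -23400 = -130 + 23400 = 23270$)
$X + 32724 = 23270 + 32724 = 55994$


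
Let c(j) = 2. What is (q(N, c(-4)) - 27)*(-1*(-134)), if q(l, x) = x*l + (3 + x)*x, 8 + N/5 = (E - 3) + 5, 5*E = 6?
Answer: -8710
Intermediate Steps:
E = 6/5 (E = (1/5)*6 = 6/5 ≈ 1.2000)
N = -24 (N = -40 + 5*((6/5 - 3) + 5) = -40 + 5*(-9/5 + 5) = -40 + 5*(16/5) = -40 + 16 = -24)
q(l, x) = l*x + x*(3 + x)
(q(N, c(-4)) - 27)*(-1*(-134)) = (2*(3 - 24 + 2) - 27)*(-1*(-134)) = (2*(-19) - 27)*134 = (-38 - 27)*134 = -65*134 = -8710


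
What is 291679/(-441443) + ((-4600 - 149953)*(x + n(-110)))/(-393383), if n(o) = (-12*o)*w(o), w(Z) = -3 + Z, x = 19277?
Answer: -8861556457052514/173656171669 ≈ -51029.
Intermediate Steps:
n(o) = -12*o*(-3 + o) (n(o) = (-12*o)*(-3 + o) = -12*o*(-3 + o))
291679/(-441443) + ((-4600 - 149953)*(x + n(-110)))/(-393383) = 291679/(-441443) + ((-4600 - 149953)*(19277 + 12*(-110)*(3 - 1*(-110))))/(-393383) = 291679*(-1/441443) - 154553*(19277 + 12*(-110)*(3 + 110))*(-1/393383) = -291679/441443 - 154553*(19277 + 12*(-110)*113)*(-1/393383) = -291679/441443 - 154553*(19277 - 149160)*(-1/393383) = -291679/441443 - 154553*(-129883)*(-1/393383) = -291679/441443 + 20073807299*(-1/393383) = -291679/441443 - 20073807299/393383 = -8861556457052514/173656171669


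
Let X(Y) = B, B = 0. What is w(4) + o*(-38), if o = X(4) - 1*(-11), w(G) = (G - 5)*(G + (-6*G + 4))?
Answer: -402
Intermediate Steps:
X(Y) = 0
w(G) = (-5 + G)*(4 - 5*G) (w(G) = (-5 + G)*(G + (4 - 6*G)) = (-5 + G)*(4 - 5*G))
o = 11 (o = 0 - 1*(-11) = 0 + 11 = 11)
w(4) + o*(-38) = (-20 - 5*4**2 + 29*4) + 11*(-38) = (-20 - 5*16 + 116) - 418 = (-20 - 80 + 116) - 418 = 16 - 418 = -402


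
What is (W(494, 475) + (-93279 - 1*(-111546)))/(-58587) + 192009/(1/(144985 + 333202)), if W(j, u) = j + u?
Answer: 1793078719834895/19529 ≈ 9.1816e+10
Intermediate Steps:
(W(494, 475) + (-93279 - 1*(-111546)))/(-58587) + 192009/(1/(144985 + 333202)) = ((494 + 475) + (-93279 - 1*(-111546)))/(-58587) + 192009/(1/(144985 + 333202)) = (969 + (-93279 + 111546))*(-1/58587) + 192009/(1/478187) = (969 + 18267)*(-1/58587) + 192009/(1/478187) = 19236*(-1/58587) + 192009*478187 = -6412/19529 + 91816207683 = 1793078719834895/19529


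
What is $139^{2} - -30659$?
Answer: $49980$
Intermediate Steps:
$139^{2} - -30659 = 19321 + 30659 = 49980$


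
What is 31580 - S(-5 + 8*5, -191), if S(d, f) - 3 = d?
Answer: 31542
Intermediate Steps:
S(d, f) = 3 + d
31580 - S(-5 + 8*5, -191) = 31580 - (3 + (-5 + 8*5)) = 31580 - (3 + (-5 + 40)) = 31580 - (3 + 35) = 31580 - 1*38 = 31580 - 38 = 31542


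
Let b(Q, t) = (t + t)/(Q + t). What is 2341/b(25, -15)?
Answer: -2341/3 ≈ -780.33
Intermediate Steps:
b(Q, t) = 2*t/(Q + t) (b(Q, t) = (2*t)/(Q + t) = 2*t/(Q + t))
2341/b(25, -15) = 2341/((2*(-15)/(25 - 15))) = 2341/((2*(-15)/10)) = 2341/((2*(-15)*(⅒))) = 2341/(-3) = 2341*(-⅓) = -2341/3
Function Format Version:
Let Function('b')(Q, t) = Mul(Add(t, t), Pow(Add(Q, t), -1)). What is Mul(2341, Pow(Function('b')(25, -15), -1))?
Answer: Rational(-2341, 3) ≈ -780.33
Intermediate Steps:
Function('b')(Q, t) = Mul(2, t, Pow(Add(Q, t), -1)) (Function('b')(Q, t) = Mul(Mul(2, t), Pow(Add(Q, t), -1)) = Mul(2, t, Pow(Add(Q, t), -1)))
Mul(2341, Pow(Function('b')(25, -15), -1)) = Mul(2341, Pow(Mul(2, -15, Pow(Add(25, -15), -1)), -1)) = Mul(2341, Pow(Mul(2, -15, Pow(10, -1)), -1)) = Mul(2341, Pow(Mul(2, -15, Rational(1, 10)), -1)) = Mul(2341, Pow(-3, -1)) = Mul(2341, Rational(-1, 3)) = Rational(-2341, 3)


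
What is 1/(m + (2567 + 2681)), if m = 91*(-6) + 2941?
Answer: 1/7643 ≈ 0.00013084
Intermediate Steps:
m = 2395 (m = -546 + 2941 = 2395)
1/(m + (2567 + 2681)) = 1/(2395 + (2567 + 2681)) = 1/(2395 + 5248) = 1/7643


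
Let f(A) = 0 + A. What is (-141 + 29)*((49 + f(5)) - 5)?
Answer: -5488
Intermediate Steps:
f(A) = A
(-141 + 29)*((49 + f(5)) - 5) = (-141 + 29)*((49 + 5) - 5) = -112*(54 - 5) = -112*49 = -5488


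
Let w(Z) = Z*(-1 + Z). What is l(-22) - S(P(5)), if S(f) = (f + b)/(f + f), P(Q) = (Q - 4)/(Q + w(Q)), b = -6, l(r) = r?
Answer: 105/2 ≈ 52.500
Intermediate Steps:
P(Q) = (-4 + Q)/(Q + Q*(-1 + Q)) (P(Q) = (Q - 4)/(Q + Q*(-1 + Q)) = (-4 + Q)/(Q + Q*(-1 + Q)))
S(f) = (-6 + f)/(2*f) (S(f) = (f - 6)/(f + f) = (-6 + f)/((2*f)) = (-6 + f)*(1/(2*f)) = (-6 + f)/(2*f))
l(-22) - S(P(5)) = -22 - (-6 + (-4 + 5)/5²)/(2*((-4 + 5)/5²)) = -22 - (-6 + (1/25)*1)/(2*((1/25)*1)) = -22 - (-6 + 1/25)/(2*1/25) = -22 - 25*(-149)/(2*25) = -22 - 1*(-149/2) = -22 + 149/2 = 105/2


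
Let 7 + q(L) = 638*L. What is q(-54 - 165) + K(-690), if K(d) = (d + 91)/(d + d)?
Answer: -192825421/1380 ≈ -1.3973e+5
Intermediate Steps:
K(d) = (91 + d)/(2*d) (K(d) = (91 + d)/((2*d)) = (91 + d)*(1/(2*d)) = (91 + d)/(2*d))
q(L) = -7 + 638*L
q(-54 - 165) + K(-690) = (-7 + 638*(-54 - 165)) + (1/2)*(91 - 690)/(-690) = (-7 + 638*(-219)) + (1/2)*(-1/690)*(-599) = (-7 - 139722) + 599/1380 = -139729 + 599/1380 = -192825421/1380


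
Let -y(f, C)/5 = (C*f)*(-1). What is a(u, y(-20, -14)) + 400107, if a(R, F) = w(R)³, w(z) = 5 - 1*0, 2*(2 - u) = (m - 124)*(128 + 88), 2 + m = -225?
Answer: 400232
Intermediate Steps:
m = -227 (m = -2 - 225 = -227)
u = 37910 (u = 2 - (-227 - 124)*(128 + 88)/2 = 2 - (-351)*216/2 = 2 - ½*(-75816) = 2 + 37908 = 37910)
w(z) = 5 (w(z) = 5 + 0 = 5)
y(f, C) = 5*C*f (y(f, C) = -5*C*f*(-1) = -(-5)*C*f = 5*C*f)
a(R, F) = 125 (a(R, F) = 5³ = 125)
a(u, y(-20, -14)) + 400107 = 125 + 400107 = 400232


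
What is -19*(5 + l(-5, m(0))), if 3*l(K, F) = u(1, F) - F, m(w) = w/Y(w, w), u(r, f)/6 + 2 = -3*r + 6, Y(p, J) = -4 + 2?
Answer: -133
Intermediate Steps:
Y(p, J) = -2
u(r, f) = 24 - 18*r (u(r, f) = -12 + 6*(-3*r + 6) = -12 + 6*(6 - 3*r) = -12 + (36 - 18*r) = 24 - 18*r)
m(w) = -w/2 (m(w) = w/(-2) = w*(-1/2) = -w/2)
l(K, F) = 2 - F/3 (l(K, F) = ((24 - 18*1) - F)/3 = ((24 - 18) - F)/3 = (6 - F)/3 = 2 - F/3)
-19*(5 + l(-5, m(0))) = -19*(5 + (2 - (-1)*0/6)) = -19*(5 + (2 - 1/3*0)) = -19*(5 + (2 + 0)) = -19*(5 + 2) = -19*7 = -133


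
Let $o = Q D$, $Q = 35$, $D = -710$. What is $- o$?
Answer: $24850$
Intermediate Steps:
$o = -24850$ ($o = 35 \left(-710\right) = -24850$)
$- o = \left(-1\right) \left(-24850\right) = 24850$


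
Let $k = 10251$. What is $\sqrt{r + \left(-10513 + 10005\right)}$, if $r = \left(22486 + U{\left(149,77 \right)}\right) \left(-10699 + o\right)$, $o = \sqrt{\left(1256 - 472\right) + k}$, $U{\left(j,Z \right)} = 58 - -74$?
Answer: $\sqrt{-241990490 + 22618 \sqrt{11035}} \approx 15479.0 i$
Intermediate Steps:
$U{\left(j,Z \right)} = 132$ ($U{\left(j,Z \right)} = 58 + 74 = 132$)
$o = \sqrt{11035}$ ($o = \sqrt{\left(1256 - 472\right) + 10251} = \sqrt{784 + 10251} = \sqrt{11035} \approx 105.05$)
$r = -241989982 + 22618 \sqrt{11035}$ ($r = \left(22486 + 132\right) \left(-10699 + \sqrt{11035}\right) = 22618 \left(-10699 + \sqrt{11035}\right) = -241989982 + 22618 \sqrt{11035} \approx -2.3961 \cdot 10^{8}$)
$\sqrt{r + \left(-10513 + 10005\right)} = \sqrt{\left(-241989982 + 22618 \sqrt{11035}\right) + \left(-10513 + 10005\right)} = \sqrt{\left(-241989982 + 22618 \sqrt{11035}\right) - 508} = \sqrt{-241990490 + 22618 \sqrt{11035}}$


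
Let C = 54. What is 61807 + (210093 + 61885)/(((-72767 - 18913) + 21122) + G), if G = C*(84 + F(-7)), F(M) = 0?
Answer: 2040174888/33011 ≈ 61803.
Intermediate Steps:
G = 4536 (G = 54*(84 + 0) = 54*84 = 4536)
61807 + (210093 + 61885)/(((-72767 - 18913) + 21122) + G) = 61807 + (210093 + 61885)/(((-72767 - 18913) + 21122) + 4536) = 61807 + 271978/((-91680 + 21122) + 4536) = 61807 + 271978/(-70558 + 4536) = 61807 + 271978/(-66022) = 61807 + 271978*(-1/66022) = 61807 - 135989/33011 = 2040174888/33011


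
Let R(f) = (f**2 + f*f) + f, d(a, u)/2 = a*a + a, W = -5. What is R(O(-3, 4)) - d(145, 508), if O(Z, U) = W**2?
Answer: -41065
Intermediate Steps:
d(a, u) = 2*a + 2*a**2 (d(a, u) = 2*(a*a + a) = 2*(a**2 + a) = 2*(a + a**2) = 2*a + 2*a**2)
O(Z, U) = 25 (O(Z, U) = (-5)**2 = 25)
R(f) = f + 2*f**2 (R(f) = (f**2 + f**2) + f = 2*f**2 + f = f + 2*f**2)
R(O(-3, 4)) - d(145, 508) = 25*(1 + 2*25) - 2*145*(1 + 145) = 25*(1 + 50) - 2*145*146 = 25*51 - 1*42340 = 1275 - 42340 = -41065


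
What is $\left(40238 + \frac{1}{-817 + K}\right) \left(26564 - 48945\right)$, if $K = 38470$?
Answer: $- \frac{33909037149115}{37653} \approx -9.0057 \cdot 10^{8}$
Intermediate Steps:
$\left(40238 + \frac{1}{-817 + K}\right) \left(26564 - 48945\right) = \left(40238 + \frac{1}{-817 + 38470}\right) \left(26564 - 48945\right) = \left(40238 + \frac{1}{37653}\right) \left(-22381\right) = \frac{1515081415}{37653} \left(-22381\right) = - \frac{33909037149115}{37653}$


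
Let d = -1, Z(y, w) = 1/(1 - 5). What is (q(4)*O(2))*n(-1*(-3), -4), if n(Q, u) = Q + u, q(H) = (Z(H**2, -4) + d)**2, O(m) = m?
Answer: -25/8 ≈ -3.1250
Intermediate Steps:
Z(y, w) = -1/4 (Z(y, w) = 1/(-4) = -1/4)
q(H) = 25/16 (q(H) = (-1/4 - 1)**2 = (-5/4)**2 = 25/16)
(q(4)*O(2))*n(-1*(-3), -4) = ((25/16)*2)*(-1*(-3) - 4) = 25*(3 - 4)/8 = (25/8)*(-1) = -25/8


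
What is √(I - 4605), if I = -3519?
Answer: 2*I*√2031 ≈ 90.133*I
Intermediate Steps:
√(I - 4605) = √(-3519 - 4605) = √(-8124) = 2*I*√2031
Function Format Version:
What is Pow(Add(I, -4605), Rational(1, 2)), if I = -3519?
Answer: Mul(2, I, Pow(2031, Rational(1, 2))) ≈ Mul(90.133, I)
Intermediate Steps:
Pow(Add(I, -4605), Rational(1, 2)) = Pow(Add(-3519, -4605), Rational(1, 2)) = Pow(-8124, Rational(1, 2)) = Mul(2, I, Pow(2031, Rational(1, 2)))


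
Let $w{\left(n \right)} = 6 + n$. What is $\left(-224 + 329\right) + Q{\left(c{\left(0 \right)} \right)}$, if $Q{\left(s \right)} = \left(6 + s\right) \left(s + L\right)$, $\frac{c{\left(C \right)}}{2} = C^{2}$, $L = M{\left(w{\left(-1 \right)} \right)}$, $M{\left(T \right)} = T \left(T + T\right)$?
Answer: $405$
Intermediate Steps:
$M{\left(T \right)} = 2 T^{2}$ ($M{\left(T \right)} = T 2 T = 2 T^{2}$)
$L = 50$ ($L = 2 \left(6 - 1\right)^{2} = 2 \cdot 5^{2} = 2 \cdot 25 = 50$)
$c{\left(C \right)} = 2 C^{2}$
$Q{\left(s \right)} = \left(6 + s\right) \left(50 + s\right)$ ($Q{\left(s \right)} = \left(6 + s\right) \left(s + 50\right) = \left(6 + s\right) \left(50 + s\right)$)
$\left(-224 + 329\right) + Q{\left(c{\left(0 \right)} \right)} = \left(-224 + 329\right) + \left(300 + \left(2 \cdot 0^{2}\right)^{2} + 56 \cdot 2 \cdot 0^{2}\right) = 105 + \left(300 + \left(2 \cdot 0\right)^{2} + 56 \cdot 2 \cdot 0\right) = 105 + \left(300 + 0^{2} + 56 \cdot 0\right) = 105 + \left(300 + 0 + 0\right) = 105 + 300 = 405$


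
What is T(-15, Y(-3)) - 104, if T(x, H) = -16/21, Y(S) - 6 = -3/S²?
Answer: -2200/21 ≈ -104.76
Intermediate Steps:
Y(S) = 6 - 3/S²
T(x, H) = -16/21 (T(x, H) = -16*1/21 = -16/21)
T(-15, Y(-3)) - 104 = -16/21 - 104 = -2200/21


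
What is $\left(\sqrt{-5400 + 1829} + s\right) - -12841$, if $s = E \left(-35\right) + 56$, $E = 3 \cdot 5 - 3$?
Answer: $12477 + i \sqrt{3571} \approx 12477.0 + 59.758 i$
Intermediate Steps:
$E = 12$ ($E = 15 - 3 = 12$)
$s = -364$ ($s = 12 \left(-35\right) + 56 = -420 + 56 = -364$)
$\left(\sqrt{-5400 + 1829} + s\right) - -12841 = \left(\sqrt{-5400 + 1829} - 364\right) - -12841 = \left(\sqrt{-3571} - 364\right) + 12841 = \left(i \sqrt{3571} - 364\right) + 12841 = \left(-364 + i \sqrt{3571}\right) + 12841 = 12477 + i \sqrt{3571}$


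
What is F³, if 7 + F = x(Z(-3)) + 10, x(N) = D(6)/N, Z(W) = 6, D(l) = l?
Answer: 64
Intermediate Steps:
x(N) = 6/N
F = 4 (F = -7 + (6/6 + 10) = -7 + (6*(⅙) + 10) = -7 + (1 + 10) = -7 + 11 = 4)
F³ = 4³ = 64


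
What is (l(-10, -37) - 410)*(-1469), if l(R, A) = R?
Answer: 616980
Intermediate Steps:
(l(-10, -37) - 410)*(-1469) = (-10 - 410)*(-1469) = -420*(-1469) = 616980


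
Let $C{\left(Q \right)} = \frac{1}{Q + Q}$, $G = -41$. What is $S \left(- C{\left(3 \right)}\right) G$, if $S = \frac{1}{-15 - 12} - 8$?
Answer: $- \frac{8897}{162} \approx -54.92$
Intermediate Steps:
$C{\left(Q \right)} = \frac{1}{2 Q}$
$S = - \frac{217}{27}$ ($S = \frac{1}{-27} - 8 = - \frac{1}{27} - 8 = - \frac{217}{27} \approx -8.037$)
$S \left(- C{\left(3 \right)}\right) G = - \frac{217 \left(- \frac{1}{2 \cdot 3}\right)}{27} \left(-41\right) = - \frac{217 \left(\left(-1\right) \frac{1}{6}\right)}{27} \left(-41\right) = \left(- \frac{217}{27}\right) \left(- \frac{1}{6}\right) \left(-41\right) = \frac{217}{162} \left(-41\right) = - \frac{8897}{162}$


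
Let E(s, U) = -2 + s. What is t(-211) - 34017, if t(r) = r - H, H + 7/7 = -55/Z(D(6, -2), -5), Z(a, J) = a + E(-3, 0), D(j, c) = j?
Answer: -34172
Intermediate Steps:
Z(a, J) = -5 + a (Z(a, J) = a + (-2 - 3) = a - 5 = -5 + a)
H = -56 (H = -1 - 55/(-5 + 6) = -1 - 55/1 = -1 - 55*1 = -1 - 55 = -56)
t(r) = 56 + r (t(r) = r - 1*(-56) = r + 56 = 56 + r)
t(-211) - 34017 = (56 - 211) - 34017 = -155 - 34017 = -34172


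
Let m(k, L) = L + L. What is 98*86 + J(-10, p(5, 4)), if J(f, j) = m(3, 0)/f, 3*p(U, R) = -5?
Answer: 8428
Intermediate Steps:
m(k, L) = 2*L
p(U, R) = -5/3 (p(U, R) = (1/3)*(-5) = -5/3)
J(f, j) = 0 (J(f, j) = (2*0)/f = 0/f = 0)
98*86 + J(-10, p(5, 4)) = 98*86 + 0 = 8428 + 0 = 8428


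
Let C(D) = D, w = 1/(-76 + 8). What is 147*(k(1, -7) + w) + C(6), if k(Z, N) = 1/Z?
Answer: 10257/68 ≈ 150.84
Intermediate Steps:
w = -1/68 (w = 1/(-68) = -1/68 ≈ -0.014706)
147*(k(1, -7) + w) + C(6) = 147*(1/1 - 1/68) + 6 = 147*(1 - 1/68) + 6 = 147*(67/68) + 6 = 9849/68 + 6 = 10257/68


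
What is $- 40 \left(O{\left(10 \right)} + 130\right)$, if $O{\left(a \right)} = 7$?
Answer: $-5480$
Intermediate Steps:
$- 40 \left(O{\left(10 \right)} + 130\right) = - 40 \left(7 + 130\right) = \left(-40\right) 137 = -5480$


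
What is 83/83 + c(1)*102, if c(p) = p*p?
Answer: 103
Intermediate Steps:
c(p) = p²
83/83 + c(1)*102 = 83/83 + 1²*102 = 83*(1/83) + 1*102 = 1 + 102 = 103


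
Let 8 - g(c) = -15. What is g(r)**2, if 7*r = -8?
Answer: 529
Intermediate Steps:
r = -8/7 (r = (1/7)*(-8) = -8/7 ≈ -1.1429)
g(c) = 23 (g(c) = 8 - 1*(-15) = 8 + 15 = 23)
g(r)**2 = 23**2 = 529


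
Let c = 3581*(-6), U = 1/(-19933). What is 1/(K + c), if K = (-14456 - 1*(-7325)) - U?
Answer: -19933/570422660 ≈ -3.4944e-5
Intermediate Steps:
U = -1/19933 ≈ -5.0168e-5
K = -142142222/19933 (K = (-14456 - 1*(-7325)) - 1*(-1/19933) = (-14456 + 7325) + 1/19933 = -7131 + 1/19933 = -142142222/19933 ≈ -7131.0)
c = -21486
1/(K + c) = 1/(-142142222/19933 - 21486) = 1/(-570422660/19933) = -19933/570422660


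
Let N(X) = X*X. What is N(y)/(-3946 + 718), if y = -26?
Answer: -169/807 ≈ -0.20942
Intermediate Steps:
N(X) = X**2
N(y)/(-3946 + 718) = (-26)**2/(-3946 + 718) = 676/(-3228) = 676*(-1/3228) = -169/807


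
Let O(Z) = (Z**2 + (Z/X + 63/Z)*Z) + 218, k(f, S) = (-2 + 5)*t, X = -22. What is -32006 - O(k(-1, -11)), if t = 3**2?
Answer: -725623/22 ≈ -32983.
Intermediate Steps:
t = 9
k(f, S) = 27 (k(f, S) = (-2 + 5)*9 = 3*9 = 27)
O(Z) = 218 + Z**2 + Z*(63/Z - Z/22) (O(Z) = (Z**2 + (Z/(-22) + 63/Z)*Z) + 218 = (Z**2 + (Z*(-1/22) + 63/Z)*Z) + 218 = (Z**2 + (-Z/22 + 63/Z)*Z) + 218 = (Z**2 + (63/Z - Z/22)*Z) + 218 = (Z**2 + Z*(63/Z - Z/22)) + 218 = 218 + Z**2 + Z*(63/Z - Z/22))
-32006 - O(k(-1, -11)) = -32006 - (281 + (21/22)*27**2) = -32006 - (281 + (21/22)*729) = -32006 - (281 + 15309/22) = -32006 - 1*21491/22 = -32006 - 21491/22 = -725623/22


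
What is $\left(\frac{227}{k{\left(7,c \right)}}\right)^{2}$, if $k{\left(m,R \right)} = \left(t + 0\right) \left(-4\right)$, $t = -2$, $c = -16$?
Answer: $\frac{51529}{64} \approx 805.14$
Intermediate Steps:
$k{\left(m,R \right)} = 8$ ($k{\left(m,R \right)} = \left(-2 + 0\right) \left(-4\right) = \left(-2\right) \left(-4\right) = 8$)
$\left(\frac{227}{k{\left(7,c \right)}}\right)^{2} = \left(\frac{227}{8}\right)^{2} = \frac{51529}{64}$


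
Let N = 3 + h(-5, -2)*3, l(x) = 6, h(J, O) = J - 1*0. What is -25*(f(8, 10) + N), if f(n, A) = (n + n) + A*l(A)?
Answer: -1600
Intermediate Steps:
h(J, O) = J (h(J, O) = J + 0 = J)
N = -12 (N = 3 - 5*3 = 3 - 15 = -12)
f(n, A) = 2*n + 6*A (f(n, A) = (n + n) + A*6 = 2*n + 6*A)
-25*(f(8, 10) + N) = -25*((2*8 + 6*10) - 12) = -25*((16 + 60) - 12) = -25*(76 - 12) = -25*64 = -1600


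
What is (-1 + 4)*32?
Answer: 96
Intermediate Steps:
(-1 + 4)*32 = 3*32 = 96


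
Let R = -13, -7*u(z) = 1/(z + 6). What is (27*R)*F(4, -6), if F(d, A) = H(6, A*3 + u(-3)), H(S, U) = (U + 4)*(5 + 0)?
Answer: 172575/7 ≈ 24654.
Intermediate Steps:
u(z) = -1/(7*(6 + z)) (u(z) = -1/(7*(z + 6)) = -1/(7*(6 + z)))
H(S, U) = 20 + 5*U (H(S, U) = (4 + U)*5 = 20 + 5*U)
F(d, A) = 415/21 + 15*A (F(d, A) = 20 + 5*(A*3 - 1/(42 + 7*(-3))) = 20 + 5*(3*A - 1/(42 - 21)) = 20 + 5*(3*A - 1/21) = 20 + 5*(-1/21 + 3*A) = 20 + (-5/21 + 15*A) = 415/21 + 15*A)
(27*R)*F(4, -6) = (27*(-13))*(415/21 + 15*(-6)) = -351*(415/21 - 90) = -351*(-1475/21) = 172575/7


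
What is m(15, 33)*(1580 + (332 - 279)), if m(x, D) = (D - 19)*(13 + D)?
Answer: 1051652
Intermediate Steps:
m(x, D) = (-19 + D)*(13 + D)
m(15, 33)*(1580 + (332 - 279)) = (-247 + 33**2 - 6*33)*(1580 + (332 - 279)) = (-247 + 1089 - 198)*(1580 + 53) = 644*1633 = 1051652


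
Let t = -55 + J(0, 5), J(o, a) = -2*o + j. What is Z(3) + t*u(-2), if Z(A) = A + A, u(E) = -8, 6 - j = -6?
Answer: 350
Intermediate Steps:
j = 12 (j = 6 - 1*(-6) = 6 + 6 = 12)
J(o, a) = 12 - 2*o (J(o, a) = -2*o + 12 = 12 - 2*o)
Z(A) = 2*A
t = -43 (t = -55 + (12 - 2*0) = -55 + (12 + 0) = -55 + 12 = -43)
Z(3) + t*u(-2) = 2*3 - 43*(-8) = 6 + 344 = 350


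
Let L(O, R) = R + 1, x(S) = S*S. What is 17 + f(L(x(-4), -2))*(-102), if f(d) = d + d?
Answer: 221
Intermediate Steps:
x(S) = S²
L(O, R) = 1 + R
f(d) = 2*d
17 + f(L(x(-4), -2))*(-102) = 17 + (2*(1 - 2))*(-102) = 17 + (2*(-1))*(-102) = 17 - 2*(-102) = 17 + 204 = 221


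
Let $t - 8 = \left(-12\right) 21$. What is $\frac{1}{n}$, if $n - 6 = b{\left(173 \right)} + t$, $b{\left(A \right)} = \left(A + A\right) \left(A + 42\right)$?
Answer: $\frac{1}{74152} \approx 1.3486 \cdot 10^{-5}$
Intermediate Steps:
$t = -244$ ($t = 8 - 252 = -244$)
$b{\left(A \right)} = 2 A \left(42 + A\right)$
$n = 74152$ ($n = 6 - \left(244 - 346 \left(42 + 173\right)\right) = 6 - \left(244 - 74390\right) = 6 + \left(74390 - 244\right) = 6 + 74146 = 74152$)
$\frac{1}{n} = \frac{1}{74152}$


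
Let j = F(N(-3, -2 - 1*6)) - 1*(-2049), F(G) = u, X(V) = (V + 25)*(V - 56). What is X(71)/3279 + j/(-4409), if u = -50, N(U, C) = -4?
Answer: -68587/4819037 ≈ -0.014233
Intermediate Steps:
X(V) = (-56 + V)*(25 + V) (X(V) = (25 + V)*(-56 + V) = (-56 + V)*(25 + V))
F(G) = -50
j = 1999 (j = -50 - 1*(-2049) = -50 + 2049 = 1999)
X(71)/3279 + j/(-4409) = (-1400 + 71² - 31*71)/3279 + 1999/(-4409) = (-1400 + 5041 - 2201)*(1/3279) + 1999*(-1/4409) = 1440*(1/3279) - 1999/4409 = 480/1093 - 1999/4409 = -68587/4819037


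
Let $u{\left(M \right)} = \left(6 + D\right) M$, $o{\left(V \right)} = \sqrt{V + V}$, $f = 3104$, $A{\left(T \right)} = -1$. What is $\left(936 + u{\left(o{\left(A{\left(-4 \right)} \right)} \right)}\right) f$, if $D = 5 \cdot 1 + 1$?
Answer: $2905344 + 37248 i \sqrt{2} \approx 2.9053 \cdot 10^{6} + 52677.0 i$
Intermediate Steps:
$o{\left(V \right)} = \sqrt{2} \sqrt{V}$ ($o{\left(V \right)} = \sqrt{2 V} = \sqrt{2} \sqrt{V}$)
$D = 6$ ($D = 5 + 1 = 6$)
$u{\left(M \right)} = 12 M$ ($u{\left(M \right)} = \left(6 + 6\right) M = 12 M$)
$\left(936 + u{\left(o{\left(A{\left(-4 \right)} \right)} \right)}\right) f = \left(936 + 12 \sqrt{2} \sqrt{-1}\right) 3104 = \left(936 + 12 \sqrt{2} i\right) 3104 = \left(936 + 12 i \sqrt{2}\right) 3104 = 2905344 + 37248 i \sqrt{2}$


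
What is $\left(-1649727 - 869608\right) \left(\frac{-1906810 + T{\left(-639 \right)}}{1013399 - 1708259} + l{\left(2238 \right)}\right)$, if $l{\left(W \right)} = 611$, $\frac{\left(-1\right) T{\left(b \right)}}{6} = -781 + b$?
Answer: $- \frac{107438993559625}{69486} \approx -1.5462 \cdot 10^{9}$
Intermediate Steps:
$T{\left(b \right)} = 4686 - 6 b$ ($T{\left(b \right)} = - 6 \left(-781 + b\right) = 4686 - 6 b$)
$\left(-1649727 - 869608\right) \left(\frac{-1906810 + T{\left(-639 \right)}}{1013399 - 1708259} + l{\left(2238 \right)}\right) = \left(-1649727 - 869608\right) \left(\frac{-1906810 + \left(4686 - -3834\right)}{1013399 - 1708259} + 611\right) = - 2519335 \left(\frac{-1906810 + \left(4686 + 3834\right)}{-694860} + 611\right) = - 2519335 \left(\left(-1906810 + 8520\right) \left(- \frac{1}{694860}\right) + 611\right) = - 2519335 \left(\left(-1898290\right) \left(- \frac{1}{694860}\right) + 611\right) = - 2519335 \left(\frac{189829}{69486} + 611\right) = \left(-2519335\right) \frac{42645775}{69486} = - \frac{107438993559625}{69486}$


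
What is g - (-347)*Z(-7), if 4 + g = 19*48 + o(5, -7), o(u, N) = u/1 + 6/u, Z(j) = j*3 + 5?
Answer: -23189/5 ≈ -4637.8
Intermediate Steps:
Z(j) = 5 + 3*j (Z(j) = 3*j + 5 = 5 + 3*j)
o(u, N) = u + 6/u (o(u, N) = u*1 + 6/u = u + 6/u)
g = 4571/5 (g = -4 + (19*48 + (5 + 6/5)) = -4 + (912 + (5 + 6*(⅕))) = -4 + (912 + (5 + 6/5)) = -4 + (912 + 31/5) = -4 + 4591/5 = 4571/5 ≈ 914.20)
g - (-347)*Z(-7) = 4571/5 - (-347)*(5 + 3*(-7)) = 4571/5 - (-347)*(5 - 21) = 4571/5 - (-347)*(-16) = 4571/5 - 1*5552 = 4571/5 - 5552 = -23189/5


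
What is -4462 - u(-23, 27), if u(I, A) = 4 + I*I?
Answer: -4995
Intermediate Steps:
u(I, A) = 4 + I**2
-4462 - u(-23, 27) = -4462 - (4 + (-23)**2) = -4462 - (4 + 529) = -4462 - 1*533 = -4462 - 533 = -4995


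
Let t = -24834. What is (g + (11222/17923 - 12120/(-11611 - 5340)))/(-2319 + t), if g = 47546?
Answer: -14445489555940/8249428225269 ≈ -1.7511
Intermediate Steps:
(g + (11222/17923 - 12120/(-11611 - 5340)))/(-2319 + t) = (47546 + (11222/17923 - 12120/(-11611 - 5340)))/(-2319 - 24834) = (47546 + (11222*(1/17923) - 12120/(-16951)))/(-27153) = (47546 + (11222/17923 - 12120*(-1/16951)))*(-1/27153) = (47546 + (11222/17923 + 12120/16951))*(-1/27153) = (47546 + 407450882/303812773)*(-1/27153) = (14445489555940/303812773)*(-1/27153) = -14445489555940/8249428225269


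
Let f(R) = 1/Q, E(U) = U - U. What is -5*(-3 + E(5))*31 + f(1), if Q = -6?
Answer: 2789/6 ≈ 464.83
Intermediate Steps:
E(U) = 0
f(R) = -1/6 (f(R) = 1/(-6) = -1/6)
-5*(-3 + E(5))*31 + f(1) = -5*(-3 + 0)*31 - 1/6 = -5*(-3)*31 - 1/6 = 15*31 - 1/6 = 465 - 1/6 = 2789/6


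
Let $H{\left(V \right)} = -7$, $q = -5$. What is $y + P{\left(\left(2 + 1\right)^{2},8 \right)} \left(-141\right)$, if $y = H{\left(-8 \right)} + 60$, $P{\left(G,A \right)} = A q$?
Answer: $5693$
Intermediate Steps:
$P{\left(G,A \right)} = - 5 A$ ($P{\left(G,A \right)} = A \left(-5\right) = - 5 A$)
$y = 53$ ($y = -7 + 60 = 53$)
$y + P{\left(\left(2 + 1\right)^{2},8 \right)} \left(-141\right) = 53 + \left(-5\right) 8 \left(-141\right) = 53 - -5640 = 53 + 5640 = 5693$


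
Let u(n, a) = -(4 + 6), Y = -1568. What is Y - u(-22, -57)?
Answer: -1558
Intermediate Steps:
u(n, a) = -10 (u(n, a) = -1*10 = -10)
Y - u(-22, -57) = -1568 - 1*(-10) = -1568 + 10 = -1558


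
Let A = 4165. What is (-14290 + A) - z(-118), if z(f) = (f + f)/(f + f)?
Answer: -10126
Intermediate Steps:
z(f) = 1 (z(f) = (2*f)/((2*f)) = (2*f)*(1/(2*f)) = 1)
(-14290 + A) - z(-118) = (-14290 + 4165) - 1*1 = -10125 - 1 = -10126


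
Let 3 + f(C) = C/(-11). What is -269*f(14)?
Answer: 12643/11 ≈ 1149.4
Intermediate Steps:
f(C) = -3 - C/11 (f(C) = -3 + C/(-11) = -3 + C*(-1/11) = -3 - C/11)
-269*f(14) = -269*(-3 - 1/11*14) = -269*(-3 - 14/11) = -269*(-47/11) = 12643/11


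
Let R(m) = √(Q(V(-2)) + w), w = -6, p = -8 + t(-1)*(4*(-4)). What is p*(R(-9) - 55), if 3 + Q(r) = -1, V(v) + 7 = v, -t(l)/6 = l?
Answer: 5720 - 104*I*√10 ≈ 5720.0 - 328.88*I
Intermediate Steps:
t(l) = -6*l
V(v) = -7 + v
p = -104 (p = -8 + (-6*(-1))*(4*(-4)) = -8 + 6*(-16) = -8 - 96 = -104)
Q(r) = -4 (Q(r) = -3 - 1 = -4)
R(m) = I*√10 (R(m) = √(-4 - 6) = √(-10) = I*√10)
p*(R(-9) - 55) = -104*(I*√10 - 55) = -104*(-55 + I*√10) = 5720 - 104*I*√10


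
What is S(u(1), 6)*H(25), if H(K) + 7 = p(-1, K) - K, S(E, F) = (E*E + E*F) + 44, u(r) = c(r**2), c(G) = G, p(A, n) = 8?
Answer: -1224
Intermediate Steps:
u(r) = r**2
S(E, F) = 44 + E**2 + E*F (S(E, F) = (E**2 + E*F) + 44 = 44 + E**2 + E*F)
H(K) = 1 - K (H(K) = -7 + (8 - K) = 1 - K)
S(u(1), 6)*H(25) = (44 + (1**2)**2 + 1**2*6)*(1 - 1*25) = (44 + 1**2 + 1*6)*(1 - 25) = (44 + 1 + 6)*(-24) = 51*(-24) = -1224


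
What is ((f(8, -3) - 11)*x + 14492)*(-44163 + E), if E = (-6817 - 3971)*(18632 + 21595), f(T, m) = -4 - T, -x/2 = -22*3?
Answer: -4972053374784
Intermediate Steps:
x = 132 (x = -(-44)*3 = -2*(-66) = 132)
E = -433968876 (E = -10788*40227 = -433968876)
((f(8, -3) - 11)*x + 14492)*(-44163 + E) = (((-4 - 1*8) - 11)*132 + 14492)*(-44163 - 433968876) = (((-4 - 8) - 11)*132 + 14492)*(-434013039) = ((-12 - 11)*132 + 14492)*(-434013039) = (-23*132 + 14492)*(-434013039) = (-3036 + 14492)*(-434013039) = 11456*(-434013039) = -4972053374784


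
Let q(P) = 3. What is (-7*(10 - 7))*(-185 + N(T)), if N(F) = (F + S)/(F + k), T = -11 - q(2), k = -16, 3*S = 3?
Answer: 38759/10 ≈ 3875.9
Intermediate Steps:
S = 1 (S = (⅓)*3 = 1)
T = -14 (T = -11 - 1*3 = -11 - 3 = -14)
N(F) = (1 + F)/(-16 + F) (N(F) = (F + 1)/(F - 16) = (1 + F)/(-16 + F))
(-7*(10 - 7))*(-185 + N(T)) = (-7*(10 - 7))*(-185 + (1 - 14)/(-16 - 14)) = (-7*3)*(-185 - 13/(-30)) = -21*(-185 - 1/30*(-13)) = -21*(-185 + 13/30) = -21*(-5537/30) = 38759/10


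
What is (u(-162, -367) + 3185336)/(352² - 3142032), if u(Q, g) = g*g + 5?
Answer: -1660015/1509064 ≈ -1.1000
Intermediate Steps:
u(Q, g) = 5 + g² (u(Q, g) = g² + 5 = 5 + g²)
(u(-162, -367) + 3185336)/(352² - 3142032) = ((5 + (-367)²) + 3185336)/(352² - 3142032) = ((5 + 134689) + 3185336)/(123904 - 3142032) = (134694 + 3185336)/(-3018128) = 3320030*(-1/3018128) = -1660015/1509064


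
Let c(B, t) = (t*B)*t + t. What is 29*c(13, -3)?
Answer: 3306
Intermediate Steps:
c(B, t) = t + B*t² (c(B, t) = (B*t)*t + t = B*t² + t = t + B*t²)
29*c(13, -3) = 29*(-3*(1 + 13*(-3))) = 29*(-3*(1 - 39)) = 29*(-3*(-38)) = 29*114 = 3306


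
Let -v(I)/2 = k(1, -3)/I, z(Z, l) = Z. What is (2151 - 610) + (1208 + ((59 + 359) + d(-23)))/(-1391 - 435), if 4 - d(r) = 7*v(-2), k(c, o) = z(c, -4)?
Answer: 2812243/1826 ≈ 1540.1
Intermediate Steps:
k(c, o) = c
v(I) = -2/I
d(r) = -3 (d(r) = 4 - 7*(-2/(-2)) = 4 - 7*(-2*(-½)) = 4 - 7 = -3)
(2151 - 610) + (1208 + ((59 + 359) + d(-23)))/(-1391 - 435) = (2151 - 610) + (1208 + ((59 + 359) - 3))/(-1391 - 435) = 1541 + (1208 + (418 - 3))/(-1826) = 1541 + (1208 + 415)*(-1/1826) = 1541 + 1623*(-1/1826) = 1541 - 1623/1826 = 2812243/1826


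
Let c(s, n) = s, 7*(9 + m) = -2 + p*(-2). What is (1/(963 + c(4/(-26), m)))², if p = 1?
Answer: 169/156675289 ≈ 1.0787e-6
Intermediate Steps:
m = -67/7 (m = -9 + (-2 + 1*(-2))/7 = -9 + (-2 - 2)/7 = -9 + (⅐)*(-4) = -9 - 4/7 = -67/7 ≈ -9.5714)
(1/(963 + c(4/(-26), m)))² = (1/(963 + 4/(-26)))² = (1/(963 + 4*(-1/26)))² = (1/(963 - 2/13))² = (1/(12517/13))² = (13/12517)² = 169/156675289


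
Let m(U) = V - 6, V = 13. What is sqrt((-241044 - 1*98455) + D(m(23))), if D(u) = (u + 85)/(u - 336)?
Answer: I*sqrt(36747741527)/329 ≈ 582.67*I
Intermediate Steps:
m(U) = 7 (m(U) = 13 - 6 = 7)
D(u) = (85 + u)/(-336 + u)
sqrt((-241044 - 1*98455) + D(m(23))) = sqrt((-241044 - 1*98455) + (85 + 7)/(-336 + 7)) = sqrt((-241044 - 98455) + 92/(-329)) = sqrt(-339499 - 1/329*92) = sqrt(-339499 - 92/329) = sqrt(-111695263/329) = I*sqrt(36747741527)/329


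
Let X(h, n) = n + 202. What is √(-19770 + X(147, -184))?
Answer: 2*I*√4938 ≈ 140.54*I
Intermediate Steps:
X(h, n) = 202 + n
√(-19770 + X(147, -184)) = √(-19770 + (202 - 184)) = √(-19770 + 18) = √(-19752) = 2*I*√4938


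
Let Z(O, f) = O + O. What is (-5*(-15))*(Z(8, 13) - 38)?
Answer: -1650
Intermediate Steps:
Z(O, f) = 2*O
(-5*(-15))*(Z(8, 13) - 38) = (-5*(-15))*(2*8 - 38) = 75*(16 - 38) = 75*(-22) = -1650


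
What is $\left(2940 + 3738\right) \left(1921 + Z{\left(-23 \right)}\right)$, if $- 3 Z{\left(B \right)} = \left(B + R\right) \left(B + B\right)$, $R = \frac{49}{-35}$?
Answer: $\frac{51649878}{5} \approx 1.033 \cdot 10^{7}$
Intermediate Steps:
$R = - \frac{7}{5}$ ($R = 49 \left(- \frac{1}{35}\right) = - \frac{7}{5} \approx -1.4$)
$Z{\left(B \right)} = - \frac{2 B \left(- \frac{7}{5} + B\right)}{3}$ ($Z{\left(B \right)} = - \frac{\left(B - \frac{7}{5}\right) \left(B + B\right)}{3} = - \frac{\left(- \frac{7}{5} + B\right) 2 B}{3} = - \frac{2 B \left(- \frac{7}{5} + B\right)}{3}$)
$\left(2940 + 3738\right) \left(1921 + Z{\left(-23 \right)}\right) = \left(2940 + 3738\right) \left(1921 + \frac{2}{15} \left(-23\right) \left(7 - -115\right)\right) = 6678 \left(1921 + \frac{2}{15} \left(-23\right) \left(7 + 115\right)\right) = 6678 \left(1921 + \frac{2}{15} \left(-23\right) 122\right) = 6678 \left(1921 - \frac{5612}{15}\right) = 6678 \cdot \frac{23203}{15} = \frac{51649878}{5}$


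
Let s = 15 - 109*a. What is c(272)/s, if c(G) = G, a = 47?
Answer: -68/1277 ≈ -0.053250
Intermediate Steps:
s = -5108 (s = 15 - 109*47 = 15 - 5123 = -5108)
c(272)/s = 272/(-5108) = 272*(-1/5108) = -68/1277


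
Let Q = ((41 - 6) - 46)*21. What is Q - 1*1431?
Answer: -1662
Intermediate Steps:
Q = -231 (Q = (35 - 46)*21 = -11*21 = -231)
Q - 1*1431 = -231 - 1*1431 = -231 - 1431 = -1662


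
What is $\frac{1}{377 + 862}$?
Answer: $\frac{1}{1239} \approx 0.0008071$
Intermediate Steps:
$\frac{1}{377 + 862} = \frac{1}{1239}$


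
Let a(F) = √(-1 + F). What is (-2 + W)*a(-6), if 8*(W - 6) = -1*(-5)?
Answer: 37*I*√7/8 ≈ 12.237*I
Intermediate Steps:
W = 53/8 (W = 6 + (-1*(-5))/8 = 6 + (⅛)*5 = 6 + 5/8 = 53/8 ≈ 6.6250)
(-2 + W)*a(-6) = (-2 + 53/8)*√(-1 - 6) = 37*√(-7)/8 = 37*(I*√7)/8 = 37*I*√7/8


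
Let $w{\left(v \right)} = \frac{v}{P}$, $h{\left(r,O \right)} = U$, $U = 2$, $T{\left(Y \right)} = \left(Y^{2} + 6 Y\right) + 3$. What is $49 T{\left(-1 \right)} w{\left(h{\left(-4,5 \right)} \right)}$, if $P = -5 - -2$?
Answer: $\frac{196}{3} \approx 65.333$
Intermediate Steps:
$P = -3$ ($P = -5 + 2 = -3$)
$T{\left(Y \right)} = 3 + Y^{2} + 6 Y$
$h{\left(r,O \right)} = 2$
$w{\left(v \right)} = - \frac{v}{3}$ ($w{\left(v \right)} = \frac{v}{-3} = v \left(- \frac{1}{3}\right) = - \frac{v}{3}$)
$49 T{\left(-1 \right)} w{\left(h{\left(-4,5 \right)} \right)} = 49 \left(3 + \left(-1\right)^{2} + 6 \left(-1\right)\right) \left(\left(- \frac{1}{3}\right) 2\right) = 49 \left(3 + 1 - 6\right) \left(- \frac{2}{3}\right) = 49 \left(-2\right) \left(- \frac{2}{3}\right) = \left(-98\right) \left(- \frac{2}{3}\right) = \frac{196}{3}$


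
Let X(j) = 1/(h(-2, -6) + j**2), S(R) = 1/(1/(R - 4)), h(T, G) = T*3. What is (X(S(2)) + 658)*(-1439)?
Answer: -1892285/2 ≈ -9.4614e+5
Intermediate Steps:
h(T, G) = 3*T
S(R) = -4 + R (S(R) = 1/(1/(-4 + R)) = -4 + R)
X(j) = 1/(-6 + j**2) (X(j) = 1/(3*(-2) + j**2) = 1/(-6 + j**2))
(X(S(2)) + 658)*(-1439) = (1/(-6 + (-4 + 2)**2) + 658)*(-1439) = (1/(-6 + (-2)**2) + 658)*(-1439) = (1/(-6 + 4) + 658)*(-1439) = (1/(-2) + 658)*(-1439) = (-1/2 + 658)*(-1439) = (1315/2)*(-1439) = -1892285/2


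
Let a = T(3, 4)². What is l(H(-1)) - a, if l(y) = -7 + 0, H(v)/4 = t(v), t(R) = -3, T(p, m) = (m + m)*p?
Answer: -583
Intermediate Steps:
T(p, m) = 2*m*p (T(p, m) = (2*m)*p = 2*m*p)
H(v) = -12 (H(v) = 4*(-3) = -12)
l(y) = -7
a = 576 (a = (2*4*3)² = 24² = 576)
l(H(-1)) - a = -7 - 1*576 = -7 - 576 = -583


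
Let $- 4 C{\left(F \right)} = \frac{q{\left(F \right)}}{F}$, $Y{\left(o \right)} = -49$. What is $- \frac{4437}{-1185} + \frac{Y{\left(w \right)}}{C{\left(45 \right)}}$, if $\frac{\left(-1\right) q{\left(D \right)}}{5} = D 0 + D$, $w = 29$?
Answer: $- \frac{2801}{79} \approx -35.456$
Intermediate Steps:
$q{\left(D \right)} = - 5 D$ ($q{\left(D \right)} = - 5 \left(D 0 + D\right) = - 5 \left(0 + D\right) = - 5 D$)
$C{\left(F \right)} = \frac{5}{4}$ ($C{\left(F \right)} = - \frac{- 5 F \frac{1}{F}}{4} = \left(- \frac{1}{4}\right) \left(-5\right) = \frac{5}{4}$)
$- \frac{4437}{-1185} + \frac{Y{\left(w \right)}}{C{\left(45 \right)}} = - \frac{4437}{-1185} - \frac{49}{\frac{5}{4}} = \left(-4437\right) \left(- \frac{1}{1185}\right) - \frac{196}{5} = \frac{1479}{395} - \frac{196}{5} = - \frac{2801}{79}$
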